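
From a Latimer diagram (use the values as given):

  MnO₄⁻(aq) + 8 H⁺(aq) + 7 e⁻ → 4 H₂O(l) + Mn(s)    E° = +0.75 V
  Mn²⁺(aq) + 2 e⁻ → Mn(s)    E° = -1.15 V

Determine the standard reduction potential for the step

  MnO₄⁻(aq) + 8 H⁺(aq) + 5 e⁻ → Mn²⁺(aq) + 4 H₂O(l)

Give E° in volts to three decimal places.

+1.510 V

Sequential free energies add, so n₃E°₃ = n₁E°₁ + n₂E°₂.
With n₃ = 7, and the known step contributing 2×(-1.15) V, the unknown satisfies 5·E° = 7×(+0.75) − 2×(-1.15) = +7.550.
E° = +7.550 / 5 = +1.510 V.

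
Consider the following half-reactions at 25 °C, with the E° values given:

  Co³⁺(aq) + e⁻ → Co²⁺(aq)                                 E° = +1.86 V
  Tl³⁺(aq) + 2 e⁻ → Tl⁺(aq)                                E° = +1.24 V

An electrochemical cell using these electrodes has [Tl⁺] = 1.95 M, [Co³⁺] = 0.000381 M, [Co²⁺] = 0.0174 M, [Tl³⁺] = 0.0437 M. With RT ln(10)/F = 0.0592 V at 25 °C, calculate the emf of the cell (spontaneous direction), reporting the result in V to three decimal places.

+0.571 V

Co³⁺/Co²⁺ is the cathode (higher E°), Tl³⁺/Tl⁺ the anode: E°cell = +1.86 − (+1.24) = +0.62 V, n = 2.
Overall: 2 Co³⁺(aq) + Tl⁺(aq) → 2 Co²⁺(aq) + Tl³⁺(aq)
Q = [Co²⁺]^2·[Tl³⁺] / ([Co³⁺]^2·[Tl⁺]); log Q = 1.670.
E = E° − (0.0592/n) log Q = +0.62 − (0.0592/2)(1.670) = +0.571 V.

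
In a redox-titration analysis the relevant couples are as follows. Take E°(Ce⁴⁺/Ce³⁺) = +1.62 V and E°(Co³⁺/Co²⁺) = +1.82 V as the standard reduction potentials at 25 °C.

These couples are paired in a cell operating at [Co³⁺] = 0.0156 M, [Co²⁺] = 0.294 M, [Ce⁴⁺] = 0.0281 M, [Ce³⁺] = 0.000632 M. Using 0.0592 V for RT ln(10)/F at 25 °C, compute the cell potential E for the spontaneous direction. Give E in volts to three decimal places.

Co³⁺/Co²⁺ is the cathode (higher E°), Ce⁴⁺/Ce³⁺ the anode: E°cell = +1.82 − (+1.62) = +0.20 V, n = 1.
Overall: Co³⁺(aq) + Ce³⁺(aq) → Co²⁺(aq) + Ce⁴⁺(aq)
Q = [Co²⁺]·[Ce⁴⁺] / ([Co³⁺]·[Ce³⁺]); log Q = 2.923.
E = E° − (0.0592/n) log Q = +0.20 − (0.0592/1)(2.923) = +0.027 V.

+0.027 V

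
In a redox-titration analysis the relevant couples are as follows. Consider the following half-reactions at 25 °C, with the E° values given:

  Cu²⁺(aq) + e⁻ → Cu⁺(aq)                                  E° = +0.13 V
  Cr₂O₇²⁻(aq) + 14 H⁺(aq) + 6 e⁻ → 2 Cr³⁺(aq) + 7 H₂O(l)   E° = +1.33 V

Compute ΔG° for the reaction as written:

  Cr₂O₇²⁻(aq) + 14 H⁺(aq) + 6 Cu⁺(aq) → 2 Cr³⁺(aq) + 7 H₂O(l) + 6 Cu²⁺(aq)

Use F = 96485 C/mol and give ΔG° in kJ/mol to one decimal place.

As written, Cr₂O₇²⁻/Cr³⁺ is reduced (cathode) and Cu²⁺/Cu⁺ is oxidised (anode), so E°cell = (+1.33) − (+0.13) = +1.20 V.
Balancing electrons gives n = 6.
ΔG° = −nFE° = −(6)(96485)(+1.20) = -694,692 J = -694.7 kJ/mol.

-694.7 kJ/mol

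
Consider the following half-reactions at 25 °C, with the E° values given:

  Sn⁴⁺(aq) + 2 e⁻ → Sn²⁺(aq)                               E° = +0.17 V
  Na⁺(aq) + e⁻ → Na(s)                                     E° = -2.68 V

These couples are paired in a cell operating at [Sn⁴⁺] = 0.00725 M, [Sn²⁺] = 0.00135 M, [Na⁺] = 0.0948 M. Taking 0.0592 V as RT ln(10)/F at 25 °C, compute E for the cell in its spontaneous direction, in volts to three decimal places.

Sn⁴⁺/Sn²⁺ is the cathode (higher E°), Na⁺/Na the anode: E°cell = +0.17 − (-2.68) = +2.85 V, n = 2.
Overall: Sn⁴⁺(aq) + 2 Na(s) → Sn²⁺(aq) + 2 Na⁺(aq)
Q = [Sn²⁺]·[Na⁺]^2 / ([Sn⁴⁺]); log Q = -2.776.
E = E° − (0.0592/n) log Q = +2.85 − (0.0592/2)(-2.776) = +2.932 V.

+2.932 V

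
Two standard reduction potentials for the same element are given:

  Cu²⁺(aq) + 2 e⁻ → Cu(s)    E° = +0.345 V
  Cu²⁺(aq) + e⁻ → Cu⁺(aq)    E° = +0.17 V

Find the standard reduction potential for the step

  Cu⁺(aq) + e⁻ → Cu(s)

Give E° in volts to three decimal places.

Sequential free energies add, so n₃E°₃ = n₁E°₁ + n₂E°₂.
With n₃ = 2, and the known step contributing 1×(+0.17) V, the unknown satisfies 1·E° = 2×(+0.345) − 1×(+0.17) = +0.520.
E° = +0.520 / 1 = +0.520 V.

+0.520 V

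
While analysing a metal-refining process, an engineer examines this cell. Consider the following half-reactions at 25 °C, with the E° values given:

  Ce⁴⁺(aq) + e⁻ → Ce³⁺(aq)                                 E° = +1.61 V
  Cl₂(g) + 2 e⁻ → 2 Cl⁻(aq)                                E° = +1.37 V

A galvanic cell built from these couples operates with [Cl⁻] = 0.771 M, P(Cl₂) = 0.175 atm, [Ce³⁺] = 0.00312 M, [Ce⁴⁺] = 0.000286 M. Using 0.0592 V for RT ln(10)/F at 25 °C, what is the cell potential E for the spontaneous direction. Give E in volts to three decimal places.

Ce⁴⁺/Ce³⁺ is the cathode (higher E°), Cl₂/Cl⁻ the anode: E°cell = +1.61 − (+1.37) = +0.24 V, n = 2.
Overall: 2 Ce⁴⁺(aq) + 2 Cl⁻(aq) → 2 Ce³⁺(aq) + Cl₂(g)
Q = [Ce³⁺]^2·P(Cl₂) / ([Ce⁴⁺]^2·[Cl⁻]^2); log Q = 1.545.
E = E° − (0.0592/n) log Q = +0.24 − (0.0592/2)(1.545) = +0.194 V.

+0.194 V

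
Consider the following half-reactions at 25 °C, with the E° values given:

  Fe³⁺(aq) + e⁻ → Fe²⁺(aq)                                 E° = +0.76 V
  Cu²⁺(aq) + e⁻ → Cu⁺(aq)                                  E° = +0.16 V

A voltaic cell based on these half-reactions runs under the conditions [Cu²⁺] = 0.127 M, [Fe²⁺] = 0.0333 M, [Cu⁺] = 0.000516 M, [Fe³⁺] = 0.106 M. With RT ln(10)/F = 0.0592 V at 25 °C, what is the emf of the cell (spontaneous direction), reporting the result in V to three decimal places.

Fe³⁺/Fe²⁺ is the cathode (higher E°), Cu²⁺/Cu⁺ the anode: E°cell = +0.76 − (+0.16) = +0.60 V, n = 1.
Overall: Fe³⁺(aq) + Cu⁺(aq) → Fe²⁺(aq) + Cu²⁺(aq)
Q = [Fe²⁺]·[Cu²⁺] / ([Fe³⁺]·[Cu⁺]); log Q = 1.888.
E = E° − (0.0592/n) log Q = +0.60 − (0.0592/1)(1.888) = +0.488 V.

+0.488 V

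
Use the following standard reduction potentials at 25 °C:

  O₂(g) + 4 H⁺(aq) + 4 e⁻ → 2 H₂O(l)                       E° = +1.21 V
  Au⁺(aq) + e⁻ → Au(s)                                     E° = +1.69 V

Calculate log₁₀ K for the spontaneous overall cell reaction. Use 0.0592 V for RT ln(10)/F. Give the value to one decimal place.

Cathode: Au⁺/Au; anode: O₂/H₂O. E°cell = +0.48 V, n = 4.
log K = nE°cell / 0.0592 = (4)(+0.48) / 0.0592 = 32.4.

32.4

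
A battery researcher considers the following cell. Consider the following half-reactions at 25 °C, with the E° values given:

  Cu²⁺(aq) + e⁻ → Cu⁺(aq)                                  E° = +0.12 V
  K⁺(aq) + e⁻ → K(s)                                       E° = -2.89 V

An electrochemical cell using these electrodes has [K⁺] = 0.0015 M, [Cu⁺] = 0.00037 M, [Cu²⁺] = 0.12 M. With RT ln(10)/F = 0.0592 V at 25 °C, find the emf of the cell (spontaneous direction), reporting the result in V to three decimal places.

Cu²⁺/Cu⁺ is the cathode (higher E°), K⁺/K the anode: E°cell = +0.12 − (-2.89) = +3.01 V, n = 1.
Overall: Cu²⁺(aq) + K(s) → Cu⁺(aq) + K⁺(aq)
Q = [Cu⁺]·[K⁺] / ([Cu²⁺]); log Q = -5.335.
E = E° − (0.0592/n) log Q = +3.01 − (0.0592/1)(-5.335) = +3.326 V.

+3.326 V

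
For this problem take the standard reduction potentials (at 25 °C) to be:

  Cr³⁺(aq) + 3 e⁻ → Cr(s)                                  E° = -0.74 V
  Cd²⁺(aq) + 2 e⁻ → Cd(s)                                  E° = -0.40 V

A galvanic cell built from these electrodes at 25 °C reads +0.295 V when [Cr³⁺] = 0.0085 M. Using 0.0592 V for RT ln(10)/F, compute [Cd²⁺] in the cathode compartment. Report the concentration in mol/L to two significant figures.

0.0013 M

Cd²⁺/Cd is the cathode, Cr³⁺/Cr the anode: E°cell = +0.34 V, n = 6.
Overall reaction: 3 Cd²⁺(aq) + 2 Cr(s) → 3 Cd(s) + 2 Cr³⁺(aq); Q = [Cr³⁺]^2/[Cd²⁺]^3.
From E = E° − (0.0592/n) log Q: log Q = (E° − E)·n/0.0592 = (+0.34 − (+0.295))·6/0.0592 = 4.5608.
So 3·log[Cd²⁺] = 2·log(0.0085) − log Q = -4.1412 − (4.5608) = -8.7020; log[Cd²⁺] = -8.7020 / 3 = -2.9007; [Cd²⁺] = 10^(-2.9007) ≈ 0.0013 M.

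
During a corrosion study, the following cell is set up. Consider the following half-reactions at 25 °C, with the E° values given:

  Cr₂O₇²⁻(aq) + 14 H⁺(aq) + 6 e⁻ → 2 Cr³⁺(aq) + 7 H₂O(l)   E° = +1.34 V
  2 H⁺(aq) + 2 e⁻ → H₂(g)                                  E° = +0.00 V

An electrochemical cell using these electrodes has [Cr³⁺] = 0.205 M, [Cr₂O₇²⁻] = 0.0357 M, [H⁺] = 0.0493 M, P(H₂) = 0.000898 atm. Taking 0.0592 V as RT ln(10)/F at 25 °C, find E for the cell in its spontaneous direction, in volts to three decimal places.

Cr₂O₇²⁻/Cr³⁺ is the cathode (higher E°), H⁺/H₂ the anode: E°cell = +1.34 − (+0.00) = +1.34 V, n = 6.
Overall: Cr₂O₇²⁻(aq) + 8 H⁺(aq) + 3 H₂(g) → 2 Cr³⁺(aq) + 7 H₂O(l)
Q = [Cr³⁺]^2 / ([Cr₂O₇²⁻]·[H⁺]^8·P(H₂)^3); log Q = 19.668.
E = E° − (0.0592/n) log Q = +1.34 − (0.0592/6)(19.668) = +1.146 V.

+1.146 V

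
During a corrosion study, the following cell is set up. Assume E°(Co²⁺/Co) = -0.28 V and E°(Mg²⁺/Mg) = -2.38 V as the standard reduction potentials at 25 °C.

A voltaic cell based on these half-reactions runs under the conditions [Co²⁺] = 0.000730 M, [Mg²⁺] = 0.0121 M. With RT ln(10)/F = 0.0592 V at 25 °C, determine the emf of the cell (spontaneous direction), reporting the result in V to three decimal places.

Co²⁺/Co is the cathode (higher E°), Mg²⁺/Mg the anode: E°cell = -0.28 − (-2.38) = +2.10 V, n = 2.
Overall: Co²⁺(aq) + Mg(s) → Co(s) + Mg²⁺(aq)
Q = [Mg²⁺] / ([Co²⁺]); log Q = 1.219.
E = E° − (0.0592/n) log Q = +2.10 − (0.0592/2)(1.219) = +2.064 V.

+2.064 V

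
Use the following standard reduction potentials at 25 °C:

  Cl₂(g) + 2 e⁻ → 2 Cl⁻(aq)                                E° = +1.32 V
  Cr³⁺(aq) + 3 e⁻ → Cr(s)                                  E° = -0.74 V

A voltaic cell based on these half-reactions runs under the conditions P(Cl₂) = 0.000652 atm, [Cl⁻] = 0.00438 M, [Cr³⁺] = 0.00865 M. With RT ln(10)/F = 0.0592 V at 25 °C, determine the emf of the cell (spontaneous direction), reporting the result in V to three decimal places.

Cl₂/Cl⁻ is the cathode (higher E°), Cr³⁺/Cr the anode: E°cell = +1.32 − (-0.74) = +2.06 V, n = 6.
Overall: 3 Cl₂(g) + 2 Cr(s) → 6 Cl⁻(aq) + 2 Cr³⁺(aq)
Q = [Cl⁻]^6·[Cr³⁺]^2 / (P(Cl₂)^3); log Q = -8.720.
E = E° − (0.0592/n) log Q = +2.06 − (0.0592/6)(-8.720) = +2.146 V.

+2.146 V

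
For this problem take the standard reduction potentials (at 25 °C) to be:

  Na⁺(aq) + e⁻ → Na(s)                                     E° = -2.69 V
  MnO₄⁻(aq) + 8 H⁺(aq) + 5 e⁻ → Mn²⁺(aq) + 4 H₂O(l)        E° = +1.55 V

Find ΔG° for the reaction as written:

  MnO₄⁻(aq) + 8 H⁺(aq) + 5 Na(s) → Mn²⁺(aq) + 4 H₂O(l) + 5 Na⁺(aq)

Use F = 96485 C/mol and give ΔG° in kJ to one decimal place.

As written, MnO₄⁻/Mn²⁺ is reduced (cathode) and Na⁺/Na is oxidised (anode), so E°cell = (+1.55) − (-2.69) = +4.24 V.
Balancing electrons gives n = 5.
ΔG° = −nFE° = −(5)(96485)(+4.24) = -2,045,482 J = -2045.5 kJ.

-2045.5 kJ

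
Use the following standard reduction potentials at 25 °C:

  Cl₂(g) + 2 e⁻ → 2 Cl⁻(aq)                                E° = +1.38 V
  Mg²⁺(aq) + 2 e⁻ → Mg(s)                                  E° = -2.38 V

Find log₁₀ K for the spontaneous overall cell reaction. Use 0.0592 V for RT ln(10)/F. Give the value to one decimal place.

127.0

Cathode: Cl₂/Cl⁻; anode: Mg²⁺/Mg. E°cell = +3.76 V, n = 2.
log K = nE°cell / 0.0592 = (2)(+3.76) / 0.0592 = 127.0.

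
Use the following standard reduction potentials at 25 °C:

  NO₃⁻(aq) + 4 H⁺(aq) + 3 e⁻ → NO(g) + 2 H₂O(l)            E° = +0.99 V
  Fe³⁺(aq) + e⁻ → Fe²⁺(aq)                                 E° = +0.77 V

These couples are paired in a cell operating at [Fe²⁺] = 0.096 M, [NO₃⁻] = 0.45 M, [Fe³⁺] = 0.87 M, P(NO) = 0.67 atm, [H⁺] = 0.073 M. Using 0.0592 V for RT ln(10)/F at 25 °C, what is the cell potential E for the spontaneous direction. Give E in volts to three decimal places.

+0.070 V

NO₃⁻/NO is the cathode (higher E°), Fe³⁺/Fe²⁺ the anode: E°cell = +0.99 − (+0.77) = +0.22 V, n = 3.
Overall: NO₃⁻(aq) + 4 H⁺(aq) + 3 Fe²⁺(aq) → NO(g) + 2 H₂O(l) + 3 Fe³⁺(aq)
Q = P(NO)·[Fe³⁺]^3 / ([NO₃⁻]·[H⁺]^4·[Fe²⁺]^3); log Q = 7.591.
E = E° − (0.0592/n) log Q = +0.22 − (0.0592/3)(7.591) = +0.070 V.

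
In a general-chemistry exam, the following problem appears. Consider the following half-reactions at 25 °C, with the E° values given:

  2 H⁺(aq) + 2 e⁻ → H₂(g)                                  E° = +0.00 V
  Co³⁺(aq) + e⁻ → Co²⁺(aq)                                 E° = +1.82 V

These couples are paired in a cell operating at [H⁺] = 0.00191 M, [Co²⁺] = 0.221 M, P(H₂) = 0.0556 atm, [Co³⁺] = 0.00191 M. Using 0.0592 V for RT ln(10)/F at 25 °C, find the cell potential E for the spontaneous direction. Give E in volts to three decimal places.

+1.822 V

Co³⁺/Co²⁺ is the cathode (higher E°), H⁺/H₂ the anode: E°cell = +1.82 − (+0.00) = +1.82 V, n = 2.
Overall: 2 Co³⁺(aq) + H₂(g) → 2 Co²⁺(aq) + 2 H⁺(aq)
Q = [Co²⁺]^2·[H⁺]^2 / ([Co³⁺]^2·P(H₂)); log Q = -0.056.
E = E° − (0.0592/n) log Q = +1.82 − (0.0592/2)(-0.056) = +1.822 V.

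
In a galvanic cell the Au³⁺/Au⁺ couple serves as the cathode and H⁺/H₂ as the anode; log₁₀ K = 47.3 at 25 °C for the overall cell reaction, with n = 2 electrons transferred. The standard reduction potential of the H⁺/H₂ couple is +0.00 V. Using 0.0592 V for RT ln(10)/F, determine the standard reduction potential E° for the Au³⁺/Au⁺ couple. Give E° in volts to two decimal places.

+1.40 V

E°cell = (0.0592/n)·log K = (0.0592/2)(47.3) = +1.400 V.
Since Au³⁺/Au⁺ is the cathode and H⁺/H₂ the anode, E°cell = E°(Au³⁺/Au⁺) − E°(H⁺/H₂).
So E°(Au³⁺/Au⁺) = E°cell + E°(H⁺/H₂) = +1.400 + (+0.00) = +1.40 V.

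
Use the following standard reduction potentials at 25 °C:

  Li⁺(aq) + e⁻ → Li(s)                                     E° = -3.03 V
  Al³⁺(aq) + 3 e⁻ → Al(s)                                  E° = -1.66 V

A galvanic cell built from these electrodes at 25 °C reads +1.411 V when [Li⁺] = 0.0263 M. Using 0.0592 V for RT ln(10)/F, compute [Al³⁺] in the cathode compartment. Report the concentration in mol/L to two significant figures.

0.0022 M

Al³⁺/Al is the cathode, Li⁺/Li the anode: E°cell = +1.37 V, n = 3.
Overall reaction: Al³⁺(aq) + 3 Li(s) → Al(s) + 3 Li⁺(aq); Q = [Li⁺]^3/[Al³⁺]^1.
From E = E° − (0.0592/n) log Q: log Q = (E° − E)·n/0.0592 = (+1.37 − (+1.411))·3/0.0592 = -2.0777.
So 1·log[Al³⁺] = 3·log(0.0263) − log Q = -4.7401 − (-2.0777) = -2.6624; [Al³⁺] = 10^(-2.6624) ≈ 0.0022 M.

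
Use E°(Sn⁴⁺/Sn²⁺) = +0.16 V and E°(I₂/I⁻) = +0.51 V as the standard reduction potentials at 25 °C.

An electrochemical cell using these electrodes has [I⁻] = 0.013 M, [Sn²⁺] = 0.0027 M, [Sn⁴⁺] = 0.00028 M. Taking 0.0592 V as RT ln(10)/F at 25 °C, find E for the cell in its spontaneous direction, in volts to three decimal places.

I₂/I⁻ is the cathode (higher E°), Sn⁴⁺/Sn²⁺ the anode: E°cell = +0.51 − (+0.16) = +0.35 V, n = 2.
Overall: I₂(s) + Sn²⁺(aq) → 2 I⁻(aq) + Sn⁴⁺(aq)
Q = [I⁻]^2·[Sn⁴⁺] / ([Sn²⁺]); log Q = -4.756.
E = E° − (0.0592/n) log Q = +0.35 − (0.0592/2)(-4.756) = +0.491 V.

+0.491 V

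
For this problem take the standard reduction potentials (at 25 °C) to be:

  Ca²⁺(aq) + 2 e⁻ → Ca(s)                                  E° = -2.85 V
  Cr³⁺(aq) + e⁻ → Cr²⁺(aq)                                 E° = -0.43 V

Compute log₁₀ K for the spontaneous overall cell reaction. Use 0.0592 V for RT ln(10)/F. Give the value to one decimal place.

81.8

Cathode: Cr³⁺/Cr²⁺; anode: Ca²⁺/Ca. E°cell = +2.42 V, n = 2.
log K = nE°cell / 0.0592 = (2)(+2.42) / 0.0592 = 81.8.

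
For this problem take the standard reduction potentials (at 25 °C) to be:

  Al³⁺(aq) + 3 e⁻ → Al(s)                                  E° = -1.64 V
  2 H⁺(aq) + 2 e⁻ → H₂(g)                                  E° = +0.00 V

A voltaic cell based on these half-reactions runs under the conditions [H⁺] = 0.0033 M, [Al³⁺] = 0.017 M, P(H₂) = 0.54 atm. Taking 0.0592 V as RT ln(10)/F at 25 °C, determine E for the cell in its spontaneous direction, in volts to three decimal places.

+1.536 V

H⁺/H₂ is the cathode (higher E°), Al³⁺/Al the anode: E°cell = +0.00 − (-1.64) = +1.64 V, n = 6.
Overall: 6 H⁺(aq) + 2 Al(s) → 3 H₂(g) + 2 Al³⁺(aq)
Q = P(H₂)^3·[Al³⁺]^2 / ([H⁺]^6); log Q = 10.547.
E = E° − (0.0592/n) log Q = +1.64 − (0.0592/6)(10.547) = +1.536 V.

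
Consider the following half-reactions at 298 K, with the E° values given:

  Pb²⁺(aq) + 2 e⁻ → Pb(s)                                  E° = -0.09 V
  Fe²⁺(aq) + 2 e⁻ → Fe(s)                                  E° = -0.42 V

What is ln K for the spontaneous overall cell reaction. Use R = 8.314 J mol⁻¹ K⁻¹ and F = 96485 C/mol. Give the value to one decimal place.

Cathode: Pb²⁺/Pb; anode: Fe²⁺/Fe. E°cell = (-0.09) − (-0.42) = +0.33 V, with n = 2.
ΔG° = −nFE° = −RT ln K, so ln K = nFE°/(RT) = (2)(96485)(+0.33) / ((8.314)(298)) = 25.703.

25.7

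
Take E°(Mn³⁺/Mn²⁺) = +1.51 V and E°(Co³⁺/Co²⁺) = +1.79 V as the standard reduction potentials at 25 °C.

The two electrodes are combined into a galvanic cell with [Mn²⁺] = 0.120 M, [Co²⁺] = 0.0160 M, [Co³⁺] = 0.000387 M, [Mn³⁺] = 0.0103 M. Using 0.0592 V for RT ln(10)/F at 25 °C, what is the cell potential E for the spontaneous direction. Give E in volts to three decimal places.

+0.247 V

Co³⁺/Co²⁺ is the cathode (higher E°), Mn³⁺/Mn²⁺ the anode: E°cell = +1.79 − (+1.51) = +0.28 V, n = 1.
Overall: Co³⁺(aq) + Mn²⁺(aq) → Co²⁺(aq) + Mn³⁺(aq)
Q = [Co²⁺]·[Mn³⁺] / ([Co³⁺]·[Mn²⁺]); log Q = 0.550.
E = E° − (0.0592/n) log Q = +0.28 − (0.0592/1)(0.550) = +0.247 V.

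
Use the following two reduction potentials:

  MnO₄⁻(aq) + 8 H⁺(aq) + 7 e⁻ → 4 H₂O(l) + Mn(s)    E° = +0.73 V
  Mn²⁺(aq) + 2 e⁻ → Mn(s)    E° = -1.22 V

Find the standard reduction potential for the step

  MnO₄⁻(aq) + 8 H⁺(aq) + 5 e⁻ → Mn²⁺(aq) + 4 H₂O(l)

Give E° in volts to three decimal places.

+1.510 V

Sequential free energies add, so n₃E°₃ = n₁E°₁ + n₂E°₂.
With n₃ = 7, and the known step contributing 2×(-1.22) V, the unknown satisfies 5·E° = 7×(+0.73) − 2×(-1.22) = +7.550.
E° = +7.550 / 5 = +1.510 V.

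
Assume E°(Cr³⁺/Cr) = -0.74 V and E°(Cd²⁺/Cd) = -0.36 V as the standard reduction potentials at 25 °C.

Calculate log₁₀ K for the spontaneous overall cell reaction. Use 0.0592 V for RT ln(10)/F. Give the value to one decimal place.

Cathode: Cd²⁺/Cd; anode: Cr³⁺/Cr. E°cell = +0.38 V, n = 6.
log K = nE°cell / 0.0592 = (6)(+0.38) / 0.0592 = 38.5.

38.5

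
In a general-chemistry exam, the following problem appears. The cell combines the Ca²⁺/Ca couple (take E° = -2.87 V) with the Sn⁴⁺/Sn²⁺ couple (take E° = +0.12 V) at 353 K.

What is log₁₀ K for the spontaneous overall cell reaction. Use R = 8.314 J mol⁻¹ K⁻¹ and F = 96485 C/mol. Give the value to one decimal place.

Cathode: Sn⁴⁺/Sn²⁺; anode: Ca²⁺/Ca. E°cell = (+0.12) − (-2.87) = +2.99 V, with n = 2.
ΔG° = −nFE° = −RT ln K, so ln K = nFE°/(RT) = (2)(96485)(+2.99) / ((8.314)(353)) = 196.597.
log₁₀ K = 196.597 / ln 10 = 85.4.

85.4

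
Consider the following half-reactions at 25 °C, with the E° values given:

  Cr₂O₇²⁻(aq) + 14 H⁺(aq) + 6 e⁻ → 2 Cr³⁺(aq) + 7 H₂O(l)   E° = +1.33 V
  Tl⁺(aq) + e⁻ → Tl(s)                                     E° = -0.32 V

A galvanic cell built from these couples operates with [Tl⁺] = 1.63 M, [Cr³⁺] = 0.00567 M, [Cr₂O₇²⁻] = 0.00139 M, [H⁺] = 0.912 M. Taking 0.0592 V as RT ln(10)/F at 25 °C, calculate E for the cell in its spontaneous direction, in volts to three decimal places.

+1.648 V

Cr₂O₇²⁻/Cr³⁺ is the cathode (higher E°), Tl⁺/Tl the anode: E°cell = +1.33 − (-0.32) = +1.65 V, n = 6.
Overall: Cr₂O₇²⁻(aq) + 14 H⁺(aq) + 6 Tl(s) → 2 Cr³⁺(aq) + 7 H₂O(l) + 6 Tl⁺(aq)
Q = [Cr³⁺]^2·[Tl⁺]^6 / ([Cr₂O₇²⁻]·[H⁺]^14); log Q = 0.197.
E = E° − (0.0592/n) log Q = +1.65 − (0.0592/6)(0.197) = +1.648 V.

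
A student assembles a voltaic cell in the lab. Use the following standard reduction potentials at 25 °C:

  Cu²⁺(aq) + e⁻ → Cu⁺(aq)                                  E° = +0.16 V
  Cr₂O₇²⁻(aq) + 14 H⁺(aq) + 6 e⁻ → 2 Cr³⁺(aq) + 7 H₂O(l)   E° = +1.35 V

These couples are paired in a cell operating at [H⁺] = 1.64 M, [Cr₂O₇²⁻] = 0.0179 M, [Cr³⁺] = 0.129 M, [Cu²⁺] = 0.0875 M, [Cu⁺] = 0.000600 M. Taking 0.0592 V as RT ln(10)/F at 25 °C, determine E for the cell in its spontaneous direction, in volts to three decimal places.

+1.092 V

Cr₂O₇²⁻/Cr³⁺ is the cathode (higher E°), Cu²⁺/Cu⁺ the anode: E°cell = +1.35 − (+0.16) = +1.19 V, n = 6.
Overall: Cr₂O₇²⁻(aq) + 14 H⁺(aq) + 6 Cu⁺(aq) → 2 Cr³⁺(aq) + 7 H₂O(l) + 6 Cu²⁺(aq)
Q = [Cr³⁺]^2·[Cu²⁺]^6 / ([Cr₂O₇²⁻]·[H⁺]^14·[Cu⁺]^6); log Q = 9.944.
E = E° − (0.0592/n) log Q = +1.19 − (0.0592/6)(9.944) = +1.092 V.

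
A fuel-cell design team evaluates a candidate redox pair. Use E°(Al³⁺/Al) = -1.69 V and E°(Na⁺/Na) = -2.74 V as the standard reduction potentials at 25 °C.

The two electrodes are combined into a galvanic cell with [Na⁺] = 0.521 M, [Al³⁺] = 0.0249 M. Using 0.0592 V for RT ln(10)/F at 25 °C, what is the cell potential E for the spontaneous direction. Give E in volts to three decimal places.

Al³⁺/Al is the cathode (higher E°), Na⁺/Na the anode: E°cell = -1.69 − (-2.74) = +1.05 V, n = 3.
Overall: Al³⁺(aq) + 3 Na(s) → Al(s) + 3 Na⁺(aq)
Q = [Na⁺]^3 / ([Al³⁺]); log Q = 0.754.
E = E° − (0.0592/n) log Q = +1.05 − (0.0592/3)(0.754) = +1.035 V.

+1.035 V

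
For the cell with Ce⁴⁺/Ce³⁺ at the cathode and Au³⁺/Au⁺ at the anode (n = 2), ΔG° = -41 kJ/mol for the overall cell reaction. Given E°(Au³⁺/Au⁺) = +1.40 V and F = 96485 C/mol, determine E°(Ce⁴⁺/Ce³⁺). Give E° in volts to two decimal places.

E°cell = −ΔG°/(nF) = −(-41×10³)/((2)(96485)) = +0.212 V.
Since Ce⁴⁺/Ce³⁺ is the cathode and Au³⁺/Au⁺ the anode, E°cell = E°(Ce⁴⁺/Ce³⁺) − E°(Au³⁺/Au⁺).
So E°(Ce⁴⁺/Ce³⁺) = E°cell + E°(Au³⁺/Au⁺) = +0.212 + (+1.40) = +1.61 V.

+1.61 V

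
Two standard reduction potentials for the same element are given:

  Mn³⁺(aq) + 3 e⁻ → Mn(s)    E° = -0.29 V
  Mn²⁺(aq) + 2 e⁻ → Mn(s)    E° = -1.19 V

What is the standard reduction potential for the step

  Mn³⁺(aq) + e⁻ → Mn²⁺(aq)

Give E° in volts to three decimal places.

+1.510 V

Sequential free energies add, so n₃E°₃ = n₁E°₁ + n₂E°₂.
With n₃ = 3, and the known step contributing 2×(-1.19) V, the unknown satisfies 1·E° = 3×(-0.29) − 2×(-1.19) = +1.510.
E° = +1.510 / 1 = +1.510 V.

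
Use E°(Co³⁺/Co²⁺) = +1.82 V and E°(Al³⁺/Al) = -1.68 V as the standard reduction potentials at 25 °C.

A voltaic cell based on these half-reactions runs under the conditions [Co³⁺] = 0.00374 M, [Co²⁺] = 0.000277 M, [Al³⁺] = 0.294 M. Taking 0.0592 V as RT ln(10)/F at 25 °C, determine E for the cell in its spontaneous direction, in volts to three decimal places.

+3.577 V

Co³⁺/Co²⁺ is the cathode (higher E°), Al³⁺/Al the anode: E°cell = +1.82 − (-1.68) = +3.50 V, n = 3.
Overall: 3 Co³⁺(aq) + Al(s) → 3 Co²⁺(aq) + Al³⁺(aq)
Q = [Co²⁺]^3·[Al³⁺] / ([Co³⁺]^3); log Q = -3.923.
E = E° − (0.0592/n) log Q = +3.50 − (0.0592/3)(-3.923) = +3.577 V.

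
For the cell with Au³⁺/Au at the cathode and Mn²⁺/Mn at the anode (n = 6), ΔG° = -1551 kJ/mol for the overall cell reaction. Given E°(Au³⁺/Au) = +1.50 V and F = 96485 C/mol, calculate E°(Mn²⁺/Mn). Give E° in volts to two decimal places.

-1.18 V

E°cell = −ΔG°/(nF) = −(-1551×10³)/((6)(96485)) = +2.679 V.
Since Au³⁺/Au is the cathode and Mn²⁺/Mn the anode, E°cell = E°(Au³⁺/Au) − E°(Mn²⁺/Mn).
So E°(Mn²⁺/Mn) = E°(Au³⁺/Au) − E°cell = (+1.50) − (+2.679) = -1.18 V.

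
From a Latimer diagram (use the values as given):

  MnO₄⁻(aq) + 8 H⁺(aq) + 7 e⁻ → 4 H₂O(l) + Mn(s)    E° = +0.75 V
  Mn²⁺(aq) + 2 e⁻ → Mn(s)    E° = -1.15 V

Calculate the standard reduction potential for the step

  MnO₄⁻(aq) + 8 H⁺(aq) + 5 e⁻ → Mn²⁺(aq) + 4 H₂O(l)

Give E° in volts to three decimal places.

Sequential free energies add, so n₃E°₃ = n₁E°₁ + n₂E°₂.
With n₃ = 7, and the known step contributing 2×(-1.15) V, the unknown satisfies 5·E° = 7×(+0.75) − 2×(-1.15) = +7.550.
E° = +7.550 / 5 = +1.510 V.

+1.510 V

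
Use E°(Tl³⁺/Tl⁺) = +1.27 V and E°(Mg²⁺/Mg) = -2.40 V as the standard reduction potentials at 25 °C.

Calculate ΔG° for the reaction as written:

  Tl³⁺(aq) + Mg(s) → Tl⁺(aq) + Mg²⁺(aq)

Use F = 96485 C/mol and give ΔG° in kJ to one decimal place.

As written, Tl³⁺/Tl⁺ is reduced (cathode) and Mg²⁺/Mg is oxidised (anode), so E°cell = (+1.27) − (-2.40) = +3.67 V.
Balancing electrons gives n = 2.
ΔG° = −nFE° = −(2)(96485)(+3.67) = -708,200 J = -708.2 kJ.

-708.2 kJ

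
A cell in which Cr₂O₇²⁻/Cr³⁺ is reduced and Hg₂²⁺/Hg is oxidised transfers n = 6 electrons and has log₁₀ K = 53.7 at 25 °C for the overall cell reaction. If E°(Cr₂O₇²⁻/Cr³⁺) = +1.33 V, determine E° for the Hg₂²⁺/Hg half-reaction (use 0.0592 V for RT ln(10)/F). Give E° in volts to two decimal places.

+0.80 V

E°cell = (0.0592/n)·log K = (0.0592/6)(53.7) = +0.530 V.
Since Cr₂O₇²⁻/Cr³⁺ is the cathode and Hg₂²⁺/Hg the anode, E°cell = E°(Cr₂O₇²⁻/Cr³⁺) − E°(Hg₂²⁺/Hg).
So E°(Hg₂²⁺/Hg) = E°(Cr₂O₇²⁻/Cr³⁺) − E°cell = (+1.33) − (+0.530) = +0.80 V.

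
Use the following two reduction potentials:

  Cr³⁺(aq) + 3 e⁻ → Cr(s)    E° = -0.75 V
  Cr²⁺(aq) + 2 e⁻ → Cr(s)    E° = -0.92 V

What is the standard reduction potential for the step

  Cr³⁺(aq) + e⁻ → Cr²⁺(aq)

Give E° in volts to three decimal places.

Sequential free energies add, so n₃E°₃ = n₁E°₁ + n₂E°₂.
With n₃ = 3, and the known step contributing 2×(-0.92) V, the unknown satisfies 1·E° = 3×(-0.75) − 2×(-0.92) = -0.410.
E° = -0.410 / 1 = -0.410 V.

-0.410 V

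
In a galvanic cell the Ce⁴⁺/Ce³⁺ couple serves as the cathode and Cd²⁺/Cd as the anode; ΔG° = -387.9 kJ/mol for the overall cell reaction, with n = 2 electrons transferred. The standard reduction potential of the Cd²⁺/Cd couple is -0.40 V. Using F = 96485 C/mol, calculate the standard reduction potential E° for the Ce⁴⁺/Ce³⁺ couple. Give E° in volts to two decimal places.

+1.61 V

E°cell = −ΔG°/(nF) = −(-387.9×10³)/((2)(96485)) = +2.010 V.
Since Ce⁴⁺/Ce³⁺ is the cathode and Cd²⁺/Cd the anode, E°cell = E°(Ce⁴⁺/Ce³⁺) − E°(Cd²⁺/Cd).
So E°(Ce⁴⁺/Ce³⁺) = E°cell + E°(Cd²⁺/Cd) = +2.010 + (-0.40) = +1.61 V.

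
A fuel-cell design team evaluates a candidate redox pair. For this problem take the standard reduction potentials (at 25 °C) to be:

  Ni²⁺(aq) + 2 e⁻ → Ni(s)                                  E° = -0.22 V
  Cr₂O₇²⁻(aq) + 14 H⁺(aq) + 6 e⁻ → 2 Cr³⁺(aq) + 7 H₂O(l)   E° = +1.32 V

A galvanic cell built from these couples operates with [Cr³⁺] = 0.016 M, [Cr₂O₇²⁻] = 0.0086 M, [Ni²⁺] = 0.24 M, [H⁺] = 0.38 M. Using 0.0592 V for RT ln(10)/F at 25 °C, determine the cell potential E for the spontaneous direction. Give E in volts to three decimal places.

Cr₂O₇²⁻/Cr³⁺ is the cathode (higher E°), Ni²⁺/Ni the anode: E°cell = +1.32 − (-0.22) = +1.54 V, n = 6.
Overall: Cr₂O₇²⁻(aq) + 14 H⁺(aq) + 3 Ni(s) → 2 Cr³⁺(aq) + 7 H₂O(l) + 3 Ni²⁺(aq)
Q = [Cr³⁺]^2·[Ni²⁺]^3 / ([Cr₂O₇²⁻]·[H⁺]^14); log Q = 2.497.
E = E° − (0.0592/n) log Q = +1.54 − (0.0592/6)(2.497) = +1.515 V.

+1.515 V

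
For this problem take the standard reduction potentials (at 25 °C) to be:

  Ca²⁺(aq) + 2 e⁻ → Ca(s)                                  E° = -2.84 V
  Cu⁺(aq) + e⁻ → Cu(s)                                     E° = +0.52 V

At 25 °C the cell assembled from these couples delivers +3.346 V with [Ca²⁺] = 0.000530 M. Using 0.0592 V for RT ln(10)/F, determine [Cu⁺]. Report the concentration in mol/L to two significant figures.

0.013 M

Cu⁺/Cu is the cathode, Ca²⁺/Ca the anode: E°cell = +3.36 V, n = 2.
Overall reaction: 2 Cu⁺(aq) + Ca(s) → 2 Cu(s) + Ca²⁺(aq); Q = [Ca²⁺]^1/[Cu⁺]^2.
From E = E° − (0.0592/n) log Q: log Q = (E° − E)·n/0.0592 = (+3.36 − (+3.346))·2/0.0592 = 0.4730.
So 2·log[Cu⁺] = 1·log(0.00053) − log Q = -3.2757 − (0.4730) = -3.7487; log[Cu⁺] = -3.7487 / 2 = -1.8743; [Cu⁺] = 10^(-1.8743) ≈ 0.013 M.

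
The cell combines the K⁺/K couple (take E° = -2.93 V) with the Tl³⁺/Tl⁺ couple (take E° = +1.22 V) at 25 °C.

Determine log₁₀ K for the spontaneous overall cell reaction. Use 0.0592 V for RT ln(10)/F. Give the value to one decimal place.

140.2

Cathode: Tl³⁺/Tl⁺; anode: K⁺/K. E°cell = +4.15 V, n = 2.
log K = nE°cell / 0.0592 = (2)(+4.15) / 0.0592 = 140.2.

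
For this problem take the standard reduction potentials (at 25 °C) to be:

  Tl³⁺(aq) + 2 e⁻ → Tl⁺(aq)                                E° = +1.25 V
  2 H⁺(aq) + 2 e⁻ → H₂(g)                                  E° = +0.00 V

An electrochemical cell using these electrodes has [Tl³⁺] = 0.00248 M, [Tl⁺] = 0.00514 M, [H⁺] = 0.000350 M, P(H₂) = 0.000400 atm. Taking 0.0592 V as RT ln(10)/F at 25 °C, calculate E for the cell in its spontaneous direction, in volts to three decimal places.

+1.345 V

Tl³⁺/Tl⁺ is the cathode (higher E°), H⁺/H₂ the anode: E°cell = +1.25 − (+0.00) = +1.25 V, n = 2.
Overall: Tl³⁺(aq) + H₂(g) → Tl⁺(aq) + 2 H⁺(aq)
Q = [Tl⁺]·[H⁺]^2 / ([Tl³⁺]·P(H₂)); log Q = -3.197.
E = E° − (0.0592/n) log Q = +1.25 − (0.0592/2)(-3.197) = +1.345 V.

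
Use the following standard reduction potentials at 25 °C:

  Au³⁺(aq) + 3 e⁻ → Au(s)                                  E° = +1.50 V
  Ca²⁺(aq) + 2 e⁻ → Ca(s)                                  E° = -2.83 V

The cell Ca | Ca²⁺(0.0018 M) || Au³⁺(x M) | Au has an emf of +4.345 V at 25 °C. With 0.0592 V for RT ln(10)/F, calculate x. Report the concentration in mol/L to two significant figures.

Au³⁺/Au is the cathode, Ca²⁺/Ca the anode: E°cell = +4.33 V, n = 6.
Overall reaction: 2 Au³⁺(aq) + 3 Ca(s) → 2 Au(s) + 3 Ca²⁺(aq); Q = [Ca²⁺]^3/[Au³⁺]^2.
From E = E° − (0.0592/n) log Q: log Q = (E° − E)·n/0.0592 = (+4.33 − (+4.345))·6/0.0592 = -1.5203.
So 2·log[Au³⁺] = 3·log(0.0018) − log Q = -8.2342 − (-1.5203) = -6.7139; log[Au³⁺] = -6.7139 / 2 = -3.3569; [Au³⁺] = 10^(-3.3569) ≈ 0.00044 M.

0.00044 M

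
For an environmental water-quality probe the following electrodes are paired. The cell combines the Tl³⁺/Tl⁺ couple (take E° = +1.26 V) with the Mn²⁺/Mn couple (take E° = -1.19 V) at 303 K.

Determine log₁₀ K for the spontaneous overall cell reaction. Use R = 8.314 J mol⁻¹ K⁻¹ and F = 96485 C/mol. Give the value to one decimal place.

81.5

Cathode: Tl³⁺/Tl⁺; anode: Mn²⁺/Mn. E°cell = (+1.26) − (-1.19) = +2.45 V, with n = 2.
ΔG° = −nFE° = −RT ln K, so ln K = nFE°/(RT) = (2)(96485)(+2.45) / ((8.314)(303)) = 187.674.
log₁₀ K = 187.674 / ln 10 = 81.5.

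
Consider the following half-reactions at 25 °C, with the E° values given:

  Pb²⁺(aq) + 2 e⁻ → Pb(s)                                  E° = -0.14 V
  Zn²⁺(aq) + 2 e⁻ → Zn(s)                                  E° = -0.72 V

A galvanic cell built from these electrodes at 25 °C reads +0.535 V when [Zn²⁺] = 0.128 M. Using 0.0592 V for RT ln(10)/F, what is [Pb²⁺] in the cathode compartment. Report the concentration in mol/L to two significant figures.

Pb²⁺/Pb is the cathode, Zn²⁺/Zn the anode: E°cell = +0.58 V, n = 2.
Overall reaction: Pb²⁺(aq) + Zn(s) → Pb(s) + Zn²⁺(aq); Q = [Zn²⁺]^1/[Pb²⁺]^1.
From E = E° − (0.0592/n) log Q: log Q = (E° − E)·n/0.0592 = (+0.58 − (+0.535))·2/0.0592 = 1.5203.
So 1·log[Pb²⁺] = 1·log(0.128) − log Q = -0.8928 − (1.5203) = -2.4131; [Pb²⁺] = 10^(-2.4131) ≈ 0.0039 M.

0.0039 M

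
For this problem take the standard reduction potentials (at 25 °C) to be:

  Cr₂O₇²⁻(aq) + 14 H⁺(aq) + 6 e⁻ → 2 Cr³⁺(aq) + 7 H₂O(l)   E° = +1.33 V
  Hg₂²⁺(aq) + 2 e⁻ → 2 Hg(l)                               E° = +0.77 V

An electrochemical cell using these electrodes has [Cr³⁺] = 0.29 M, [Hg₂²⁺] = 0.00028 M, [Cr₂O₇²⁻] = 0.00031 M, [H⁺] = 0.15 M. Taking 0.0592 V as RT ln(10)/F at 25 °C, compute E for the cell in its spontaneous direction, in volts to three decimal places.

Cr₂O₇²⁻/Cr³⁺ is the cathode (higher E°), Hg₂²⁺/Hg the anode: E°cell = +1.33 − (+0.77) = +0.56 V, n = 6.
Overall: Cr₂O₇²⁻(aq) + 14 H⁺(aq) + 6 Hg(l) → 2 Cr³⁺(aq) + 7 H₂O(l) + 3 Hg₂²⁺(aq)
Q = [Cr³⁺]^2·[Hg₂²⁺]^3 / ([Cr₂O₇²⁻]·[H⁺]^14); log Q = 3.310.
E = E° − (0.0592/n) log Q = +0.56 − (0.0592/6)(3.310) = +0.527 V.

+0.527 V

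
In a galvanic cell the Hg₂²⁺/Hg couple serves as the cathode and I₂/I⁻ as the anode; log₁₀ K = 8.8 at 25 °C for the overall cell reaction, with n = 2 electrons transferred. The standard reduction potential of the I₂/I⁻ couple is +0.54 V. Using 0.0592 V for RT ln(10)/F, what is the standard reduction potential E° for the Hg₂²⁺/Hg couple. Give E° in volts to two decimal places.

E°cell = (0.0592/n)·log K = (0.0592/2)(8.8) = +0.260 V.
Since Hg₂²⁺/Hg is the cathode and I₂/I⁻ the anode, E°cell = E°(Hg₂²⁺/Hg) − E°(I₂/I⁻).
So E°(Hg₂²⁺/Hg) = E°cell + E°(I₂/I⁻) = +0.260 + (+0.54) = +0.80 V.

+0.80 V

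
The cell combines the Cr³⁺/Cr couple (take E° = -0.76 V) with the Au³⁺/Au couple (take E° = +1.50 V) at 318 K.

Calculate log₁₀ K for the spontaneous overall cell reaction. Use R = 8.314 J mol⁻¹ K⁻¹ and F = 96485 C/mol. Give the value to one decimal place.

Cathode: Au³⁺/Au; anode: Cr³⁺/Cr. E°cell = (+1.50) − (-0.76) = +2.26 V, with n = 3.
ΔG° = −nFE° = −RT ln K, so ln K = nFE°/(RT) = (3)(96485)(+2.26) / ((8.314)(318)) = 247.430.
log₁₀ K = 247.430 / ln 10 = 107.5.

107.5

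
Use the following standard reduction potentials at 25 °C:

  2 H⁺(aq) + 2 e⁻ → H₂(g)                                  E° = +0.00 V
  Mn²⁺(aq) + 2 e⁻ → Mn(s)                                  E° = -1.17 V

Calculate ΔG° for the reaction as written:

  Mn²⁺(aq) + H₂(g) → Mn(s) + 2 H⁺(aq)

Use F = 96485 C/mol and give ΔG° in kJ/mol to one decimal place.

+225.8 kJ/mol

As written, Mn²⁺/Mn is reduced (cathode) and H⁺/H₂ is oxidised (anode), so E°cell = (-1.17) − (+0.00) = -1.17 V.
Balancing electrons gives n = 2.
ΔG° = −nFE° = −(2)(96485)(-1.17) = 225,775 J = +225.8 kJ/mol.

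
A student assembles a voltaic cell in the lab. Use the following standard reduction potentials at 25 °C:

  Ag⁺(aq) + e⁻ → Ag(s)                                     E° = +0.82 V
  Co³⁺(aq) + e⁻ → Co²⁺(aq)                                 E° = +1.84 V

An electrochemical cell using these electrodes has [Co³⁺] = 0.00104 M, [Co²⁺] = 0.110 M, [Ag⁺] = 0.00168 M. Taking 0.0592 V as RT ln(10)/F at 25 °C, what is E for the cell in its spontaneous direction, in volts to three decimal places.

Co³⁺/Co²⁺ is the cathode (higher E°), Ag⁺/Ag the anode: E°cell = +1.84 − (+0.82) = +1.02 V, n = 1.
Overall: Co³⁺(aq) + Ag(s) → Co²⁺(aq) + Ag⁺(aq)
Q = [Co²⁺]·[Ag⁺] / ([Co³⁺]); log Q = -0.750.
E = E° − (0.0592/n) log Q = +1.02 − (0.0592/1)(-0.750) = +1.064 V.

+1.064 V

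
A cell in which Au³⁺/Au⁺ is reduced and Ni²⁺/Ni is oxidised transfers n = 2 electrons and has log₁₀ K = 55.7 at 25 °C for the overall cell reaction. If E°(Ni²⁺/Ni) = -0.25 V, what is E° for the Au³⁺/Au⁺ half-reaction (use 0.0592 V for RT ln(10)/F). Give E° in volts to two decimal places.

+1.40 V

E°cell = (0.0592/n)·log K = (0.0592/2)(55.7) = +1.649 V.
Since Au³⁺/Au⁺ is the cathode and Ni²⁺/Ni the anode, E°cell = E°(Au³⁺/Au⁺) − E°(Ni²⁺/Ni).
So E°(Au³⁺/Au⁺) = E°cell + E°(Ni²⁺/Ni) = +1.649 + (-0.25) = +1.40 V.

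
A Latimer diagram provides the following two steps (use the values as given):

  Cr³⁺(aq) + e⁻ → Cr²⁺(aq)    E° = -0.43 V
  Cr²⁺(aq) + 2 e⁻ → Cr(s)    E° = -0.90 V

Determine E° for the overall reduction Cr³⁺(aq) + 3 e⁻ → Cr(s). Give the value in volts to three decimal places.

-0.743 V

Since ΔG° = −nFE° is additive over sequential reductions, n₃E°₃ = n₁E°₁ + n₂E°₂.
E°₃ = (1×-0.43 + 2×-0.90) / 3 = (-2.230) / 3 = -0.743 V.
Simply averaging or adding the two E° values would be wrong; the electron-weighted sum is required.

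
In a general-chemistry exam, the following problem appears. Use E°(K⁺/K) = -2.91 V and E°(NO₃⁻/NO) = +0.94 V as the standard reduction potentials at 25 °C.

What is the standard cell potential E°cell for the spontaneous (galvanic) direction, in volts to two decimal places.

+3.85 V

The NO₃⁻/NO couple has the higher reduction potential, so it is the cathode; K⁺/K is oxidised at the anode.
E°cell = E°(cathode) − E°(anode) = (+0.94) − (-2.91) = +3.85 V.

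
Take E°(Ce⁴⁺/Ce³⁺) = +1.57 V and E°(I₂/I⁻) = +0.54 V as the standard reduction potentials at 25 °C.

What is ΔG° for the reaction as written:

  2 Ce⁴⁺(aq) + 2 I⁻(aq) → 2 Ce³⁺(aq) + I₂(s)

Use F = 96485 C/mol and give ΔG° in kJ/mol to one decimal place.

-198.8 kJ/mol

As written, Ce⁴⁺/Ce³⁺ is reduced (cathode) and I₂/I⁻ is oxidised (anode), so E°cell = (+1.57) − (+0.54) = +1.03 V.
Balancing electrons gives n = 2.
ΔG° = −nFE° = −(2)(96485)(+1.03) = -198,759 J = -198.8 kJ/mol.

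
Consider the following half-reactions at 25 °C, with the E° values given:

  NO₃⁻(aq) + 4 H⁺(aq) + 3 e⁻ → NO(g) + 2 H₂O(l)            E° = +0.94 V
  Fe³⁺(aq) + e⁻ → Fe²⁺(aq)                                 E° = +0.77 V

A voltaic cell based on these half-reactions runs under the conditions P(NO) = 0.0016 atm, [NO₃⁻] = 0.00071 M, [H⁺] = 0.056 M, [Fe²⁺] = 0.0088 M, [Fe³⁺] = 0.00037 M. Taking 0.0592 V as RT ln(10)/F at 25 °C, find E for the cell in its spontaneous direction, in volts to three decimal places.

+0.146 V

NO₃⁻/NO is the cathode (higher E°), Fe³⁺/Fe²⁺ the anode: E°cell = +0.94 − (+0.77) = +0.17 V, n = 3.
Overall: NO₃⁻(aq) + 4 H⁺(aq) + 3 Fe²⁺(aq) → NO(g) + 2 H₂O(l) + 3 Fe³⁺(aq)
Q = P(NO)·[Fe³⁺]^3 / ([NO₃⁻]·[H⁺]^4·[Fe²⁺]^3); log Q = 1.231.
E = E° − (0.0592/n) log Q = +0.17 − (0.0592/3)(1.231) = +0.146 V.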